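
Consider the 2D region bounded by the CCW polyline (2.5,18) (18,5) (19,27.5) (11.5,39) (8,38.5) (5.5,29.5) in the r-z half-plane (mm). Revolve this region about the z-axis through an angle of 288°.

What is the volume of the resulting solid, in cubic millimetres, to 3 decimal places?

Profile (r,z), 6 vertices: (2.5,18) (18,5) (19,27.5) (11.5,39) (8,38.5) (5.5,29.5)
edge 0: (2.5,18)→(18,5)  cross = 2.5·5 − 18·18 = -311.5000; (r_i+r_j)·cross = 20.5·-311.5000 = -6385.7500
edge 1: (18,5)→(19,27.5)  cross = 18·27.5 − 19·5 = 400.0000; (r_i+r_j)·cross = 37·400.0000 = 14800.0000
edge 2: (19,27.5)→(11.5,39)  cross = 19·39 − 11.5·27.5 = 424.7500; (r_i+r_j)·cross = 30.5·424.7500 = 12954.8750
edge 3: (11.5,39)→(8,38.5)  cross = 11.5·38.5 − 8·39 = 130.7500; (r_i+r_j)·cross = 19.5·130.7500 = 2549.6250
edge 4: (8,38.5)→(5.5,29.5)  cross = 8·29.5 − 5.5·38.5 = 24.2500; (r_i+r_j)·cross = 13.5·24.2500 = 327.3750
edge 5: (5.5,29.5)→(2.5,18)  cross = 5.5·18 − 2.5·29.5 = 25.2500; (r_i+r_j)·cross = 8·25.2500 = 202.0000
Σcross = 693.5000 → A = |Σcross|/2 = 346.7500 mm²
Σ(r_i+r_j)·cross = 24448.1250 → first moment M = |Σ|/6 = 4074.6875
R_c = M/A = 4074.6875/346.7500 = 11.7511 mm
θ = 288° = 5.026548 rad
V = θ·R_c·A = 5.026548·11.7511·346.7500 = 20481.613 mm³

Volume = 20481.613 mm³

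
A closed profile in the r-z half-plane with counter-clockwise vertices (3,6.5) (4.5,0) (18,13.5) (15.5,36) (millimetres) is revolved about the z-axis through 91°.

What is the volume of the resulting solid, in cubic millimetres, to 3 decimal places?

Volume = 4158.964 mm³

Profile (r,z), 4 vertices: (3,6.5) (4.5,0) (18,13.5) (15.5,36)
edge 0: (3,6.5)→(4.5,0)  cross = 3·0 − 4.5·6.5 = -29.2500; (r_i+r_j)·cross = 7.5·-29.2500 = -219.3750
edge 1: (4.5,0)→(18,13.5)  cross = 4.5·13.5 − 18·0 = 60.7500; (r_i+r_j)·cross = 22.5·60.7500 = 1366.8750
edge 2: (18,13.5)→(15.5,36)  cross = 18·36 − 15.5·13.5 = 438.7500; (r_i+r_j)·cross = 33.5·438.7500 = 14698.1250
edge 3: (15.5,36)→(3,6.5)  cross = 15.5·6.5 − 3·36 = -7.2500; (r_i+r_j)·cross = 18.5·-7.2500 = -134.1250
Σcross = 463.0000 → A = |Σcross|/2 = 231.5000 mm²
Σ(r_i+r_j)·cross = 15711.5000 → first moment M = |Σ|/6 = 2618.5833
R_c = M/A = 2618.5833/231.5000 = 11.3114 mm
θ = 91° = 1.588250 rad
V = θ·R_c·A = 1.588250·11.3114·231.5000 = 4158.964 mm³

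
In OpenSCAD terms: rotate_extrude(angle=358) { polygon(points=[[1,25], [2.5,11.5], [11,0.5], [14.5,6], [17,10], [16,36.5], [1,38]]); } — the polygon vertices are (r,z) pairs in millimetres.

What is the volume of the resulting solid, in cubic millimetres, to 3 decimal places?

Volume = 26939.714 mm³

Profile (r,z), 7 vertices: (1,25) (2.5,11.5) (11,0.5) (14.5,6) (17,10) (16,36.5) (1,38)
edge 0: (1,25)→(2.5,11.5)  cross = 1·11.5 − 2.5·25 = -51.0000; (r_i+r_j)·cross = 3.5·-51.0000 = -178.5000
edge 1: (2.5,11.5)→(11,0.5)  cross = 2.5·0.5 − 11·11.5 = -125.2500; (r_i+r_j)·cross = 13.5·-125.2500 = -1690.8750
edge 2: (11,0.5)→(14.5,6)  cross = 11·6 − 14.5·0.5 = 58.7500; (r_i+r_j)·cross = 25.5·58.7500 = 1498.1250
edge 3: (14.5,6)→(17,10)  cross = 14.5·10 − 17·6 = 43.0000; (r_i+r_j)·cross = 31.5·43.0000 = 1354.5000
edge 4: (17,10)→(16,36.5)  cross = 17·36.5 − 16·10 = 460.5000; (r_i+r_j)·cross = 33·460.5000 = 15196.5000
edge 5: (16,36.5)→(1,38)  cross = 16·38 − 1·36.5 = 571.5000; (r_i+r_j)·cross = 17·571.5000 = 9715.5000
edge 6: (1,38)→(1,25)  cross = 1·25 − 1·38 = -13.0000; (r_i+r_j)·cross = 2·-13.0000 = -26.0000
Σcross = 944.5000 → A = |Σcross|/2 = 472.2500 mm²
Σ(r_i+r_j)·cross = 25869.2500 → first moment M = |Σ|/6 = 4311.5417
R_c = M/A = 4311.5417/472.2500 = 9.1298 mm
θ = 358° = 6.248279 rad
V = θ·R_c·A = 6.248279·9.1298·472.2500 = 26939.714 mm³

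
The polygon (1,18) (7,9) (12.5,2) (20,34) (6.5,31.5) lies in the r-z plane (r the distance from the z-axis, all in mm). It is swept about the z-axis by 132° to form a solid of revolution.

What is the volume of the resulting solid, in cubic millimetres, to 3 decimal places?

Profile (r,z), 5 vertices: (1,18) (7,9) (12.5,2) (20,34) (6.5,31.5)
edge 0: (1,18)→(7,9)  cross = 1·9 − 7·18 = -117.0000; (r_i+r_j)·cross = 8·-117.0000 = -936.0000
edge 1: (7,9)→(12.5,2)  cross = 7·2 − 12.5·9 = -98.5000; (r_i+r_j)·cross = 19.5·-98.5000 = -1920.7500
edge 2: (12.5,2)→(20,34)  cross = 12.5·34 − 20·2 = 385.0000; (r_i+r_j)·cross = 32.5·385.0000 = 12512.5000
edge 3: (20,34)→(6.5,31.5)  cross = 20·31.5 − 6.5·34 = 409.0000; (r_i+r_j)·cross = 26.5·409.0000 = 10838.5000
edge 4: (6.5,31.5)→(1,18)  cross = 6.5·18 − 1·31.5 = 85.5000; (r_i+r_j)·cross = 7.5·85.5000 = 641.2500
Σcross = 664.0000 → A = |Σcross|/2 = 332.0000 mm²
Σ(r_i+r_j)·cross = 21135.5000 → first moment M = |Σ|/6 = 3522.5833
R_c = M/A = 3522.5833/332.0000 = 10.6102 mm
θ = 132° = 2.303835 rad
V = θ·R_c·A = 2.303835·10.6102·332.0000 = 8115.449 mm³

Volume = 8115.449 mm³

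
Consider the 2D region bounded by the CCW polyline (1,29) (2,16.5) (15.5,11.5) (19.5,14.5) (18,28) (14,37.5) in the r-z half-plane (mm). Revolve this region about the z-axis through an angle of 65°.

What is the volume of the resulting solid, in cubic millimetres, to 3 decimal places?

Volume = 3987.806 mm³

Profile (r,z), 6 vertices: (1,29) (2,16.5) (15.5,11.5) (19.5,14.5) (18,28) (14,37.5)
edge 0: (1,29)→(2,16.5)  cross = 1·16.5 − 2·29 = -41.5000; (r_i+r_j)·cross = 3·-41.5000 = -124.5000
edge 1: (2,16.5)→(15.5,11.5)  cross = 2·11.5 − 15.5·16.5 = -232.7500; (r_i+r_j)·cross = 17.5·-232.7500 = -4073.1250
edge 2: (15.5,11.5)→(19.5,14.5)  cross = 15.5·14.5 − 19.5·11.5 = 0.5000; (r_i+r_j)·cross = 35·0.5000 = 17.5000
edge 3: (19.5,14.5)→(18,28)  cross = 19.5·28 − 18·14.5 = 285.0000; (r_i+r_j)·cross = 37.5·285.0000 = 10687.5000
edge 4: (18,28)→(14,37.5)  cross = 18·37.5 − 14·28 = 283.0000; (r_i+r_j)·cross = 32·283.0000 = 9056.0000
edge 5: (14,37.5)→(1,29)  cross = 14·29 − 1·37.5 = 368.5000; (r_i+r_j)·cross = 15·368.5000 = 5527.5000
Σcross = 662.7500 → A = |Σcross|/2 = 331.3750 mm²
Σ(r_i+r_j)·cross = 21090.8750 → first moment M = |Σ|/6 = 3515.1458
R_c = M/A = 3515.1458/331.3750 = 10.6078 mm
θ = 65° = 1.134464 rad
V = θ·R_c·A = 1.134464·10.6078·331.3750 = 3987.806 mm³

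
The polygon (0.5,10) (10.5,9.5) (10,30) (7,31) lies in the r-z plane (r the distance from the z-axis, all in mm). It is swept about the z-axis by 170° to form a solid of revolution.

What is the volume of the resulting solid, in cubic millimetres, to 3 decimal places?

Volume = 2727.717 mm³

Profile (r,z), 4 vertices: (0.5,10) (10.5,9.5) (10,30) (7,31)
edge 0: (0.5,10)→(10.5,9.5)  cross = 0.5·9.5 − 10.5·10 = -100.2500; (r_i+r_j)·cross = 11·-100.2500 = -1102.7500
edge 1: (10.5,9.5)→(10,30)  cross = 10.5·30 − 10·9.5 = 220.0000; (r_i+r_j)·cross = 20.5·220.0000 = 4510.0000
edge 2: (10,30)→(7,31)  cross = 10·31 − 7·30 = 100.0000; (r_i+r_j)·cross = 17·100.0000 = 1700.0000
edge 3: (7,31)→(0.5,10)  cross = 7·10 − 0.5·31 = 54.5000; (r_i+r_j)·cross = 7.5·54.5000 = 408.7500
Σcross = 274.2500 → A = |Σcross|/2 = 137.1250 mm²
Σ(r_i+r_j)·cross = 5516.0000 → first moment M = |Σ|/6 = 919.3333
R_c = M/A = 919.3333/137.1250 = 6.7043 mm
θ = 170° = 2.967060 rad
V = θ·R_c·A = 2.967060·6.7043·137.1250 = 2727.717 mm³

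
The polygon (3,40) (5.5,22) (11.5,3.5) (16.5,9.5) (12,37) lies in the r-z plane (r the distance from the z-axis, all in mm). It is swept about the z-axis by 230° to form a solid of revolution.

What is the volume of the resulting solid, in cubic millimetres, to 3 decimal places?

Profile (r,z), 5 vertices: (3,40) (5.5,22) (11.5,3.5) (16.5,9.5) (12,37)
edge 0: (3,40)→(5.5,22)  cross = 3·22 − 5.5·40 = -154.0000; (r_i+r_j)·cross = 8.5·-154.0000 = -1309.0000
edge 1: (5.5,22)→(11.5,3.5)  cross = 5.5·3.5 − 11.5·22 = -233.7500; (r_i+r_j)·cross = 17·-233.7500 = -3973.7500
edge 2: (11.5,3.5)→(16.5,9.5)  cross = 11.5·9.5 − 16.5·3.5 = 51.5000; (r_i+r_j)·cross = 28·51.5000 = 1442.0000
edge 3: (16.5,9.5)→(12,37)  cross = 16.5·37 − 12·9.5 = 496.5000; (r_i+r_j)·cross = 28.5·496.5000 = 14150.2500
edge 4: (12,37)→(3,40)  cross = 12·40 − 3·37 = 369.0000; (r_i+r_j)·cross = 15·369.0000 = 5535.0000
Σcross = 529.2500 → A = |Σcross|/2 = 264.6250 mm²
Σ(r_i+r_j)·cross = 15844.5000 → first moment M = |Σ|/6 = 2640.7500
R_c = M/A = 2640.7500/264.6250 = 9.9792 mm
θ = 230° = 4.014257 rad
V = θ·R_c·A = 4.014257·9.9792·264.6250 = 10600.650 mm³

Volume = 10600.650 mm³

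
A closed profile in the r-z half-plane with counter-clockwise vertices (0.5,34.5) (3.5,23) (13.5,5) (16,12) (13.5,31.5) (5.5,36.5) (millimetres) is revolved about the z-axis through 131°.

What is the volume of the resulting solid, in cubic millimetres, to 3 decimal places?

Profile (r,z), 6 vertices: (0.5,34.5) (3.5,23) (13.5,5) (16,12) (13.5,31.5) (5.5,36.5)
edge 0: (0.5,34.5)→(3.5,23)  cross = 0.5·23 − 3.5·34.5 = -109.2500; (r_i+r_j)·cross = 4·-109.2500 = -437.0000
edge 1: (3.5,23)→(13.5,5)  cross = 3.5·5 − 13.5·23 = -293.0000; (r_i+r_j)·cross = 17·-293.0000 = -4981.0000
edge 2: (13.5,5)→(16,12)  cross = 13.5·12 − 16·5 = 82.0000; (r_i+r_j)·cross = 29.5·82.0000 = 2419.0000
edge 3: (16,12)→(13.5,31.5)  cross = 16·31.5 − 13.5·12 = 342.0000; (r_i+r_j)·cross = 29.5·342.0000 = 10089.0000
edge 4: (13.5,31.5)→(5.5,36.5)  cross = 13.5·36.5 − 5.5·31.5 = 319.5000; (r_i+r_j)·cross = 19·319.5000 = 6070.5000
edge 5: (5.5,36.5)→(0.5,34.5)  cross = 5.5·34.5 − 0.5·36.5 = 171.5000; (r_i+r_j)·cross = 6·171.5000 = 1029.0000
Σcross = 512.7500 → A = |Σcross|/2 = 256.3750 mm²
Σ(r_i+r_j)·cross = 14189.5000 → first moment M = |Σ|/6 = 2364.9167
R_c = M/A = 2364.9167/256.3750 = 9.2244 mm
θ = 131° = 2.286381 rad
V = θ·R_c·A = 2.286381·9.2244·256.3750 = 5407.101 mm³

Volume = 5407.101 mm³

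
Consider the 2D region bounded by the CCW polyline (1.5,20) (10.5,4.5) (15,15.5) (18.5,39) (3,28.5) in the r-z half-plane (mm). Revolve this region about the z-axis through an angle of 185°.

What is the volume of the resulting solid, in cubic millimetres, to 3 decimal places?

Profile (r,z), 5 vertices: (1.5,20) (10.5,4.5) (15,15.5) (18.5,39) (3,28.5)
edge 0: (1.5,20)→(10.5,4.5)  cross = 1.5·4.5 − 10.5·20 = -203.2500; (r_i+r_j)·cross = 12·-203.2500 = -2439.0000
edge 1: (10.5,4.5)→(15,15.5)  cross = 10.5·15.5 − 15·4.5 = 95.2500; (r_i+r_j)·cross = 25.5·95.2500 = 2428.8750
edge 2: (15,15.5)→(18.5,39)  cross = 15·39 − 18.5·15.5 = 298.2500; (r_i+r_j)·cross = 33.5·298.2500 = 9991.3750
edge 3: (18.5,39)→(3,28.5)  cross = 18.5·28.5 − 3·39 = 410.2500; (r_i+r_j)·cross = 21.5·410.2500 = 8820.3750
edge 4: (3,28.5)→(1.5,20)  cross = 3·20 − 1.5·28.5 = 17.2500; (r_i+r_j)·cross = 4.5·17.2500 = 77.6250
Σcross = 617.7500 → A = |Σcross|/2 = 308.8750 mm²
Σ(r_i+r_j)·cross = 18879.2500 → first moment M = |Σ|/6 = 3146.5417
R_c = M/A = 3146.5417/308.8750 = 10.1871 mm
θ = 185° = 3.228859 rad
V = θ·R_c·A = 3.228859·10.1871·308.8750 = 10159.740 mm³

Volume = 10159.740 mm³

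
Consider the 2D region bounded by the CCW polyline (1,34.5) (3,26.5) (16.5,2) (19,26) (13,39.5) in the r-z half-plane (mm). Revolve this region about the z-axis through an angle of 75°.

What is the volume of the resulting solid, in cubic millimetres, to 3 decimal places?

Profile (r,z), 5 vertices: (1,34.5) (3,26.5) (16.5,2) (19,26) (13,39.5)
edge 0: (1,34.5)→(3,26.5)  cross = 1·26.5 − 3·34.5 = -77.0000; (r_i+r_j)·cross = 4·-77.0000 = -308.0000
edge 1: (3,26.5)→(16.5,2)  cross = 3·2 − 16.5·26.5 = -431.2500; (r_i+r_j)·cross = 19.5·-431.2500 = -8409.3750
edge 2: (16.5,2)→(19,26)  cross = 16.5·26 − 19·2 = 391.0000; (r_i+r_j)·cross = 35.5·391.0000 = 13880.5000
edge 3: (19,26)→(13,39.5)  cross = 19·39.5 − 13·26 = 412.5000; (r_i+r_j)·cross = 32·412.5000 = 13200.0000
edge 4: (13,39.5)→(1,34.5)  cross = 13·34.5 − 1·39.5 = 409.0000; (r_i+r_j)·cross = 14·409.0000 = 5726.0000
Σcross = 704.2500 → A = |Σcross|/2 = 352.1250 mm²
Σ(r_i+r_j)·cross = 24089.1250 → first moment M = |Σ|/6 = 4014.8542
R_c = M/A = 4014.8542/352.1250 = 11.4018 mm
θ = 75° = 1.308997 rad
V = θ·R_c·A = 1.308997·11.4018·352.1250 = 5255.432 mm³

Volume = 5255.432 mm³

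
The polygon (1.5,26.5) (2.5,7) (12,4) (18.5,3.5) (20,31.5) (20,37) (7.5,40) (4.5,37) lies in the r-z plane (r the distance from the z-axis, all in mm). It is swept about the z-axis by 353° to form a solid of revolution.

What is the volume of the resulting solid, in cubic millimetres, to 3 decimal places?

Volume = 38804.237 mm³

Profile (r,z), 8 vertices: (1.5,26.5) (2.5,7) (12,4) (18.5,3.5) (20,31.5) (20,37) (7.5,40) (4.5,37)
edge 0: (1.5,26.5)→(2.5,7)  cross = 1.5·7 − 2.5·26.5 = -55.7500; (r_i+r_j)·cross = 4·-55.7500 = -223.0000
edge 1: (2.5,7)→(12,4)  cross = 2.5·4 − 12·7 = -74.0000; (r_i+r_j)·cross = 14.5·-74.0000 = -1073.0000
edge 2: (12,4)→(18.5,3.5)  cross = 12·3.5 − 18.5·4 = -32.0000; (r_i+r_j)·cross = 30.5·-32.0000 = -976.0000
edge 3: (18.5,3.5)→(20,31.5)  cross = 18.5·31.5 − 20·3.5 = 512.7500; (r_i+r_j)·cross = 38.5·512.7500 = 19740.8750
edge 4: (20,31.5)→(20,37)  cross = 20·37 − 20·31.5 = 110.0000; (r_i+r_j)·cross = 40·110.0000 = 4400.0000
edge 5: (20,37)→(7.5,40)  cross = 20·40 − 7.5·37 = 522.5000; (r_i+r_j)·cross = 27.5·522.5000 = 14368.7500
edge 6: (7.5,40)→(4.5,37)  cross = 7.5·37 − 4.5·40 = 97.5000; (r_i+r_j)·cross = 12·97.5000 = 1170.0000
edge 7: (4.5,37)→(1.5,26.5)  cross = 4.5·26.5 − 1.5·37 = 63.7500; (r_i+r_j)·cross = 6·63.7500 = 382.5000
Σcross = 1144.7500 → A = |Σcross|/2 = 572.3750 mm²
Σ(r_i+r_j)·cross = 37790.1250 → first moment M = |Σ|/6 = 6298.3542
R_c = M/A = 6298.3542/572.3750 = 11.0039 mm
θ = 353° = 6.161012 rad
V = θ·R_c·A = 6.161012·11.0039·572.3750 = 38804.237 mm³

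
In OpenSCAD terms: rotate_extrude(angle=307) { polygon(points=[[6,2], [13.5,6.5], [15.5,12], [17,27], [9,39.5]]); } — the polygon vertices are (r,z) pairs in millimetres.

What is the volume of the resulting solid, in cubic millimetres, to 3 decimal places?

Profile (r,z), 5 vertices: (6,2) (13.5,6.5) (15.5,12) (17,27) (9,39.5)
edge 0: (6,2)→(13.5,6.5)  cross = 6·6.5 − 13.5·2 = 12.0000; (r_i+r_j)·cross = 19.5·12.0000 = 234.0000
edge 1: (13.5,6.5)→(15.5,12)  cross = 13.5·12 − 15.5·6.5 = 61.2500; (r_i+r_j)·cross = 29·61.2500 = 1776.2500
edge 2: (15.5,12)→(17,27)  cross = 15.5·27 − 17·12 = 214.5000; (r_i+r_j)·cross = 32.5·214.5000 = 6971.2500
edge 3: (17,27)→(9,39.5)  cross = 17·39.5 − 9·27 = 428.5000; (r_i+r_j)·cross = 26·428.5000 = 11141.0000
edge 4: (9,39.5)→(6,2)  cross = 9·2 − 6·39.5 = -219.0000; (r_i+r_j)·cross = 15·-219.0000 = -3285.0000
Σcross = 497.2500 → A = |Σcross|/2 = 248.6250 mm²
Σ(r_i+r_j)·cross = 16837.5000 → first moment M = |Σ|/6 = 2806.2500
R_c = M/A = 2806.2500/248.6250 = 11.2871 mm
θ = 307° = 5.358161 rad
V = θ·R_c·A = 5.358161·11.2871·248.6250 = 15036.339 mm³

Volume = 15036.339 mm³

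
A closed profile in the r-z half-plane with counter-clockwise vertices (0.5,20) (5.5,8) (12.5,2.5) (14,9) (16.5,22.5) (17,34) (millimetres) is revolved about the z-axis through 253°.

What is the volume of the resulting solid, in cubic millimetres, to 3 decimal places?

Volume = 12198.876 mm³

Profile (r,z), 6 vertices: (0.5,20) (5.5,8) (12.5,2.5) (14,9) (16.5,22.5) (17,34)
edge 0: (0.5,20)→(5.5,8)  cross = 0.5·8 − 5.5·20 = -106.0000; (r_i+r_j)·cross = 6·-106.0000 = -636.0000
edge 1: (5.5,8)→(12.5,2.5)  cross = 5.5·2.5 − 12.5·8 = -86.2500; (r_i+r_j)·cross = 18·-86.2500 = -1552.5000
edge 2: (12.5,2.5)→(14,9)  cross = 12.5·9 − 14·2.5 = 77.5000; (r_i+r_j)·cross = 26.5·77.5000 = 2053.7500
edge 3: (14,9)→(16.5,22.5)  cross = 14·22.5 − 16.5·9 = 166.5000; (r_i+r_j)·cross = 30.5·166.5000 = 5078.2500
edge 4: (16.5,22.5)→(17,34)  cross = 16.5·34 − 17·22.5 = 178.5000; (r_i+r_j)·cross = 33.5·178.5000 = 5979.7500
edge 5: (17,34)→(0.5,20)  cross = 17·20 − 0.5·34 = 323.0000; (r_i+r_j)·cross = 17.5·323.0000 = 5652.5000
Σcross = 553.2500 → A = |Σcross|/2 = 276.6250 mm²
Σ(r_i+r_j)·cross = 16575.7500 → first moment M = |Σ|/6 = 2762.6250
R_c = M/A = 2762.6250/276.6250 = 9.9869 mm
θ = 253° = 4.415683 rad
V = θ·R_c·A = 4.415683·9.9869·276.6250 = 12198.876 mm³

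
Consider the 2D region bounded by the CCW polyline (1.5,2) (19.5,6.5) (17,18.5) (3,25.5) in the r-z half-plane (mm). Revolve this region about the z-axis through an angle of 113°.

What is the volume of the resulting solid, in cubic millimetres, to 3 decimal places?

Volume = 5237.811 mm³

Profile (r,z), 4 vertices: (1.5,2) (19.5,6.5) (17,18.5) (3,25.5)
edge 0: (1.5,2)→(19.5,6.5)  cross = 1.5·6.5 − 19.5·2 = -29.2500; (r_i+r_j)·cross = 21·-29.2500 = -614.2500
edge 1: (19.5,6.5)→(17,18.5)  cross = 19.5·18.5 − 17·6.5 = 250.2500; (r_i+r_j)·cross = 36.5·250.2500 = 9134.1250
edge 2: (17,18.5)→(3,25.5)  cross = 17·25.5 − 3·18.5 = 378.0000; (r_i+r_j)·cross = 20·378.0000 = 7560.0000
edge 3: (3,25.5)→(1.5,2)  cross = 3·2 − 1.5·25.5 = -32.2500; (r_i+r_j)·cross = 4.5·-32.2500 = -145.1250
Σcross = 566.7500 → A = |Σcross|/2 = 283.3750 mm²
Σ(r_i+r_j)·cross = 15934.7500 → first moment M = |Σ|/6 = 2655.7917
R_c = M/A = 2655.7917/283.3750 = 9.3720 mm
θ = 113° = 1.972222 rad
V = θ·R_c·A = 1.972222·9.3720·283.3750 = 5237.811 mm³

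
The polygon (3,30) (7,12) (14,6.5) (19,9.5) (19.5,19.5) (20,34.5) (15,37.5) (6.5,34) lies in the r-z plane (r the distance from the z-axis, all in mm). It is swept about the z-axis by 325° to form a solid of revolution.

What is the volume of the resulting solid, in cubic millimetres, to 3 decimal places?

Volume = 27460.765 mm³

Profile (r,z), 8 vertices: (3,30) (7,12) (14,6.5) (19,9.5) (19.5,19.5) (20,34.5) (15,37.5) (6.5,34)
edge 0: (3,30)→(7,12)  cross = 3·12 − 7·30 = -174.0000; (r_i+r_j)·cross = 10·-174.0000 = -1740.0000
edge 1: (7,12)→(14,6.5)  cross = 7·6.5 − 14·12 = -122.5000; (r_i+r_j)·cross = 21·-122.5000 = -2572.5000
edge 2: (14,6.5)→(19,9.5)  cross = 14·9.5 − 19·6.5 = 9.5000; (r_i+r_j)·cross = 33·9.5000 = 313.5000
edge 3: (19,9.5)→(19.5,19.5)  cross = 19·19.5 − 19.5·9.5 = 185.2500; (r_i+r_j)·cross = 38.5·185.2500 = 7132.1250
edge 4: (19.5,19.5)→(20,34.5)  cross = 19.5·34.5 − 20·19.5 = 282.7500; (r_i+r_j)·cross = 39.5·282.7500 = 11168.6250
edge 5: (20,34.5)→(15,37.5)  cross = 20·37.5 − 15·34.5 = 232.5000; (r_i+r_j)·cross = 35·232.5000 = 8137.5000
edge 6: (15,37.5)→(6.5,34)  cross = 15·34 − 6.5·37.5 = 266.2500; (r_i+r_j)·cross = 21.5·266.2500 = 5724.3750
edge 7: (6.5,34)→(3,30)  cross = 6.5·30 − 3·34 = 93.0000; (r_i+r_j)·cross = 9.5·93.0000 = 883.5000
Σcross = 772.7500 → A = |Σcross|/2 = 386.3750 mm²
Σ(r_i+r_j)·cross = 29047.1250 → first moment M = |Σ|/6 = 4841.1875
R_c = M/A = 4841.1875/386.3750 = 12.5298 mm
θ = 325° = 5.672320 rad
V = θ·R_c·A = 5.672320·12.5298·386.3750 = 27460.765 mm³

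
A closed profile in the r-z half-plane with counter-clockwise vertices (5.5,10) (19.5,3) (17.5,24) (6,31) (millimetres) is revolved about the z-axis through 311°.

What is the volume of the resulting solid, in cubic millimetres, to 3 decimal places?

Profile (r,z), 4 vertices: (5.5,10) (19.5,3) (17.5,24) (6,31)
edge 0: (5.5,10)→(19.5,3)  cross = 5.5·3 − 19.5·10 = -178.5000; (r_i+r_j)·cross = 25·-178.5000 = -4462.5000
edge 1: (19.5,3)→(17.5,24)  cross = 19.5·24 − 17.5·3 = 415.5000; (r_i+r_j)·cross = 37·415.5000 = 15373.5000
edge 2: (17.5,24)→(6,31)  cross = 17.5·31 − 6·24 = 398.5000; (r_i+r_j)·cross = 23.5·398.5000 = 9364.7500
edge 3: (6,31)→(5.5,10)  cross = 6·10 − 5.5·31 = -110.5000; (r_i+r_j)·cross = 11.5·-110.5000 = -1270.7500
Σcross = 525.0000 → A = |Σcross|/2 = 262.5000 mm²
Σ(r_i+r_j)·cross = 19005.0000 → first moment M = |Σ|/6 = 3167.5000
R_c = M/A = 3167.5000/262.5000 = 12.0667 mm
θ = 311° = 5.427974 rad
V = θ·R_c·A = 5.427974·12.0667·262.5000 = 17193.108 mm³

Volume = 17193.108 mm³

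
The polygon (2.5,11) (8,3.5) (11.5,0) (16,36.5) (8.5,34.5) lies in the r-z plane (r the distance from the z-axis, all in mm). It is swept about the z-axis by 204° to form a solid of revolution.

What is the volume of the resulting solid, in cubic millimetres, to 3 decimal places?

Profile (r,z), 5 vertices: (2.5,11) (8,3.5) (11.5,0) (16,36.5) (8.5,34.5)
edge 0: (2.5,11)→(8,3.5)  cross = 2.5·3.5 − 8·11 = -79.2500; (r_i+r_j)·cross = 10.5·-79.2500 = -832.1250
edge 1: (8,3.5)→(11.5,0)  cross = 8·0 − 11.5·3.5 = -40.2500; (r_i+r_j)·cross = 19.5·-40.2500 = -784.8750
edge 2: (11.5,0)→(16,36.5)  cross = 11.5·36.5 − 16·0 = 419.7500; (r_i+r_j)·cross = 27.5·419.7500 = 11543.1250
edge 3: (16,36.5)→(8.5,34.5)  cross = 16·34.5 − 8.5·36.5 = 241.7500; (r_i+r_j)·cross = 24.5·241.7500 = 5922.8750
edge 4: (8.5,34.5)→(2.5,11)  cross = 8.5·11 − 2.5·34.5 = 7.2500; (r_i+r_j)·cross = 11·7.2500 = 79.7500
Σcross = 549.2500 → A = |Σcross|/2 = 274.6250 mm²
Σ(r_i+r_j)·cross = 15928.7500 → first moment M = |Σ|/6 = 2654.7917
R_c = M/A = 2654.7917/274.6250 = 9.6670 mm
θ = 204° = 3.560472 rad
V = θ·R_c·A = 3.560472·9.6670·274.6250 = 9452.311 mm³

Volume = 9452.311 mm³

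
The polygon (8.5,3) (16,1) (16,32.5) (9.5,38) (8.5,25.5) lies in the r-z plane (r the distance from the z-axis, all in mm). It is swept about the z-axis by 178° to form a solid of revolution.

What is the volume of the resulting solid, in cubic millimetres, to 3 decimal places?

Volume = 9364.782 mm³

Profile (r,z), 5 vertices: (8.5,3) (16,1) (16,32.5) (9.5,38) (8.5,25.5)
edge 0: (8.5,3)→(16,1)  cross = 8.5·1 − 16·3 = -39.5000; (r_i+r_j)·cross = 24.5·-39.5000 = -967.7500
edge 1: (16,1)→(16,32.5)  cross = 16·32.5 − 16·1 = 504.0000; (r_i+r_j)·cross = 32·504.0000 = 16128.0000
edge 2: (16,32.5)→(9.5,38)  cross = 16·38 − 9.5·32.5 = 299.2500; (r_i+r_j)·cross = 25.5·299.2500 = 7630.8750
edge 3: (9.5,38)→(8.5,25.5)  cross = 9.5·25.5 − 8.5·38 = -80.7500; (r_i+r_j)·cross = 18·-80.7500 = -1453.5000
edge 4: (8.5,25.5)→(8.5,3)  cross = 8.5·3 − 8.5·25.5 = -191.2500; (r_i+r_j)·cross = 17·-191.2500 = -3251.2500
Σcross = 491.7500 → A = |Σcross|/2 = 245.8750 mm²
Σ(r_i+r_j)·cross = 18086.3750 → first moment M = |Σ|/6 = 3014.3958
R_c = M/A = 3014.3958/245.8750 = 12.2599 mm
θ = 178° = 3.106686 rad
V = θ·R_c·A = 3.106686·12.2599·245.8750 = 9364.782 mm³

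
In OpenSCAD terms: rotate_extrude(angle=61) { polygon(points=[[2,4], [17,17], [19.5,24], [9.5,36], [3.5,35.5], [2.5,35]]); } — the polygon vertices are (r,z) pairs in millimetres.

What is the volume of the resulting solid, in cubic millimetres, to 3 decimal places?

Profile (r,z), 6 vertices: (2,4) (17,17) (19.5,24) (9.5,36) (3.5,35.5) (2.5,35)
edge 0: (2,4)→(17,17)  cross = 2·17 − 17·4 = -34.0000; (r_i+r_j)·cross = 19·-34.0000 = -646.0000
edge 1: (17,17)→(19.5,24)  cross = 17·24 − 19.5·17 = 76.5000; (r_i+r_j)·cross = 36.5·76.5000 = 2792.2500
edge 2: (19.5,24)→(9.5,36)  cross = 19.5·36 − 9.5·24 = 474.0000; (r_i+r_j)·cross = 29·474.0000 = 13746.0000
edge 3: (9.5,36)→(3.5,35.5)  cross = 9.5·35.5 − 3.5·36 = 211.2500; (r_i+r_j)·cross = 13·211.2500 = 2746.2500
edge 4: (3.5,35.5)→(2.5,35)  cross = 3.5·35 − 2.5·35.5 = 33.7500; (r_i+r_j)·cross = 6·33.7500 = 202.5000
edge 5: (2.5,35)→(2,4)  cross = 2.5·4 − 2·35 = -60.0000; (r_i+r_j)·cross = 4.5·-60.0000 = -270.0000
Σcross = 701.5000 → A = |Σcross|/2 = 350.7500 mm²
Σ(r_i+r_j)·cross = 18571.0000 → first moment M = |Σ|/6 = 3095.1667
R_c = M/A = 3095.1667/350.7500 = 8.8244 mm
θ = 61° = 1.064651 rad
V = θ·R_c·A = 1.064651·8.8244·350.7500 = 3295.272 mm³

Volume = 3295.272 mm³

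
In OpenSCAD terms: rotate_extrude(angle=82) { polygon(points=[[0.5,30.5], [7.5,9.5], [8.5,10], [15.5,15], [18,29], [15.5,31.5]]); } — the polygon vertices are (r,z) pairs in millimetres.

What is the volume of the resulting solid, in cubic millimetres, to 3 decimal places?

Volume = 3510.541 mm³

Profile (r,z), 6 vertices: (0.5,30.5) (7.5,9.5) (8.5,10) (15.5,15) (18,29) (15.5,31.5)
edge 0: (0.5,30.5)→(7.5,9.5)  cross = 0.5·9.5 − 7.5·30.5 = -224.0000; (r_i+r_j)·cross = 8·-224.0000 = -1792.0000
edge 1: (7.5,9.5)→(8.5,10)  cross = 7.5·10 − 8.5·9.5 = -5.7500; (r_i+r_j)·cross = 16·-5.7500 = -92.0000
edge 2: (8.5,10)→(15.5,15)  cross = 8.5·15 − 15.5·10 = -27.5000; (r_i+r_j)·cross = 24·-27.5000 = -660.0000
edge 3: (15.5,15)→(18,29)  cross = 15.5·29 − 18·15 = 179.5000; (r_i+r_j)·cross = 33.5·179.5000 = 6013.2500
edge 4: (18,29)→(15.5,31.5)  cross = 18·31.5 − 15.5·29 = 117.5000; (r_i+r_j)·cross = 33.5·117.5000 = 3936.2500
edge 5: (15.5,31.5)→(0.5,30.5)  cross = 15.5·30.5 − 0.5·31.5 = 457.0000; (r_i+r_j)·cross = 16·457.0000 = 7312.0000
Σcross = 496.7500 → A = |Σcross|/2 = 248.3750 mm²
Σ(r_i+r_j)·cross = 14717.5000 → first moment M = |Σ|/6 = 2452.9167
R_c = M/A = 2452.9167/248.3750 = 9.8759 mm
θ = 82° = 1.431170 rad
V = θ·R_c·A = 1.431170·9.8759·248.3750 = 3510.541 mm³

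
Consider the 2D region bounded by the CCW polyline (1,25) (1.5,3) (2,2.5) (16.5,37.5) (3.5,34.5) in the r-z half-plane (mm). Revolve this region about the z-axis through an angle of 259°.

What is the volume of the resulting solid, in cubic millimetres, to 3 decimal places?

Profile (r,z), 5 vertices: (1,25) (1.5,3) (2,2.5) (16.5,37.5) (3.5,34.5)
edge 0: (1,25)→(1.5,3)  cross = 1·3 − 1.5·25 = -34.5000; (r_i+r_j)·cross = 2.5·-34.5000 = -86.2500
edge 1: (1.5,3)→(2,2.5)  cross = 1.5·2.5 − 2·3 = -2.2500; (r_i+r_j)·cross = 3.5·-2.2500 = -7.8750
edge 2: (2,2.5)→(16.5,37.5)  cross = 2·37.5 − 16.5·2.5 = 33.7500; (r_i+r_j)·cross = 18.5·33.7500 = 624.3750
edge 3: (16.5,37.5)→(3.5,34.5)  cross = 16.5·34.5 − 3.5·37.5 = 438.0000; (r_i+r_j)·cross = 20·438.0000 = 8760.0000
edge 4: (3.5,34.5)→(1,25)  cross = 3.5·25 − 1·34.5 = 53.0000; (r_i+r_j)·cross = 4.5·53.0000 = 238.5000
Σcross = 488.0000 → A = |Σcross|/2 = 244.0000 mm²
Σ(r_i+r_j)·cross = 9528.7500 → first moment M = |Σ|/6 = 1588.1250
R_c = M/A = 1588.1250/244.0000 = 6.5087 mm
θ = 259° = 4.520403 rad
V = θ·R_c·A = 4.520403·6.5087·244.0000 = 7178.965 mm³

Volume = 7178.965 mm³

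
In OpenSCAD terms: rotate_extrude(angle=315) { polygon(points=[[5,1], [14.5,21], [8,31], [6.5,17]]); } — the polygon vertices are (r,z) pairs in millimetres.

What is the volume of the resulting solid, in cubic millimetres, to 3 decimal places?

Profile (r,z), 4 vertices: (5,1) (14.5,21) (8,31) (6.5,17)
edge 0: (5,1)→(14.5,21)  cross = 5·21 − 14.5·1 = 90.5000; (r_i+r_j)·cross = 19.5·90.5000 = 1764.7500
edge 1: (14.5,21)→(8,31)  cross = 14.5·31 − 8·21 = 281.5000; (r_i+r_j)·cross = 22.5·281.5000 = 6333.7500
edge 2: (8,31)→(6.5,17)  cross = 8·17 − 6.5·31 = -65.5000; (r_i+r_j)·cross = 14.5·-65.5000 = -949.7500
edge 3: (6.5,17)→(5,1)  cross = 6.5·1 − 5·17 = -78.5000; (r_i+r_j)·cross = 11.5·-78.5000 = -902.7500
Σcross = 228.0000 → A = |Σcross|/2 = 114.0000 mm²
Σ(r_i+r_j)·cross = 6246.0000 → first moment M = |Σ|/6 = 1041.0000
R_c = M/A = 1041.0000/114.0000 = 9.1316 mm
θ = 315° = 5.497787 rad
V = θ·R_c·A = 5.497787·9.1316·114.0000 = 5723.196 mm³

Volume = 5723.196 mm³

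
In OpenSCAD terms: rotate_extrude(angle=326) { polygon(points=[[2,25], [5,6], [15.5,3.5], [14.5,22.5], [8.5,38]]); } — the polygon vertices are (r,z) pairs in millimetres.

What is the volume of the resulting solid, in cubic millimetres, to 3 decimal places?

Volume = 15465.515 mm³

Profile (r,z), 5 vertices: (2,25) (5,6) (15.5,3.5) (14.5,22.5) (8.5,38)
edge 0: (2,25)→(5,6)  cross = 2·6 − 5·25 = -113.0000; (r_i+r_j)·cross = 7·-113.0000 = -791.0000
edge 1: (5,6)→(15.5,3.5)  cross = 5·3.5 − 15.5·6 = -75.5000; (r_i+r_j)·cross = 20.5·-75.5000 = -1547.7500
edge 2: (15.5,3.5)→(14.5,22.5)  cross = 15.5·22.5 − 14.5·3.5 = 298.0000; (r_i+r_j)·cross = 30·298.0000 = 8940.0000
edge 3: (14.5,22.5)→(8.5,38)  cross = 14.5·38 − 8.5·22.5 = 359.7500; (r_i+r_j)·cross = 23·359.7500 = 8274.2500
edge 4: (8.5,38)→(2,25)  cross = 8.5·25 − 2·38 = 136.5000; (r_i+r_j)·cross = 10.5·136.5000 = 1433.2500
Σcross = 605.7500 → A = |Σcross|/2 = 302.8750 mm²
Σ(r_i+r_j)·cross = 16308.7500 → first moment M = |Σ|/6 = 2718.1250
R_c = M/A = 2718.1250/302.8750 = 8.9744 mm
θ = 326° = 5.689773 rad
V = θ·R_c·A = 5.689773·8.9744·302.8750 = 15465.515 mm³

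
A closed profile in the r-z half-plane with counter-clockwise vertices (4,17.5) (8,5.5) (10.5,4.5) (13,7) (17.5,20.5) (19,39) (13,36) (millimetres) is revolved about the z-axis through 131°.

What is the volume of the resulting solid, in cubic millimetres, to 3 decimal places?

Profile (r,z), 7 vertices: (4,17.5) (8,5.5) (10.5,4.5) (13,7) (17.5,20.5) (19,39) (13,36)
edge 0: (4,17.5)→(8,5.5)  cross = 4·5.5 − 8·17.5 = -118.0000; (r_i+r_j)·cross = 12·-118.0000 = -1416.0000
edge 1: (8,5.5)→(10.5,4.5)  cross = 8·4.5 − 10.5·5.5 = -21.7500; (r_i+r_j)·cross = 18.5·-21.7500 = -402.3750
edge 2: (10.5,4.5)→(13,7)  cross = 10.5·7 − 13·4.5 = 15.0000; (r_i+r_j)·cross = 23.5·15.0000 = 352.5000
edge 3: (13,7)→(17.5,20.5)  cross = 13·20.5 − 17.5·7 = 144.0000; (r_i+r_j)·cross = 30.5·144.0000 = 4392.0000
edge 4: (17.5,20.5)→(19,39)  cross = 17.5·39 − 19·20.5 = 293.0000; (r_i+r_j)·cross = 36.5·293.0000 = 10694.5000
edge 5: (19,39)→(13,36)  cross = 19·36 − 13·39 = 177.0000; (r_i+r_j)·cross = 32·177.0000 = 5664.0000
edge 6: (13,36)→(4,17.5)  cross = 13·17.5 − 4·36 = 83.5000; (r_i+r_j)·cross = 17·83.5000 = 1419.5000
Σcross = 572.7500 → A = |Σcross|/2 = 286.3750 mm²
Σ(r_i+r_j)·cross = 20704.1250 → first moment M = |Σ|/6 = 3450.6875
R_c = M/A = 3450.6875/286.3750 = 12.0495 mm
θ = 131° = 2.286381 rad
V = θ·R_c·A = 2.286381·12.0495·286.3750 = 7889.587 mm³

Volume = 7889.587 mm³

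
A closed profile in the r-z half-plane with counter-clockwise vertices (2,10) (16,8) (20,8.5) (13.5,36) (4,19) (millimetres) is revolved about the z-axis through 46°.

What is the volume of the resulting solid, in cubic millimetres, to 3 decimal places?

Profile (r,z), 5 vertices: (2,10) (16,8) (20,8.5) (13.5,36) (4,19)
edge 0: (2,10)→(16,8)  cross = 2·8 − 16·10 = -144.0000; (r_i+r_j)·cross = 18·-144.0000 = -2592.0000
edge 1: (16,8)→(20,8.5)  cross = 16·8.5 − 20·8 = -24.0000; (r_i+r_j)·cross = 36·-24.0000 = -864.0000
edge 2: (20,8.5)→(13.5,36)  cross = 20·36 − 13.5·8.5 = 605.2500; (r_i+r_j)·cross = 33.5·605.2500 = 20275.8750
edge 3: (13.5,36)→(4,19)  cross = 13.5·19 − 4·36 = 112.5000; (r_i+r_j)·cross = 17.5·112.5000 = 1968.7500
edge 4: (4,19)→(2,10)  cross = 4·10 − 2·19 = 2.0000; (r_i+r_j)·cross = 6·2.0000 = 12.0000
Σcross = 551.7500 → A = |Σcross|/2 = 275.8750 mm²
Σ(r_i+r_j)·cross = 18800.6250 → first moment M = |Σ|/6 = 3133.4375
R_c = M/A = 3133.4375/275.8750 = 11.3582 mm
θ = 46° = 0.802851 rad
V = θ·R_c·A = 0.802851·11.3582·275.8750 = 2515.685 mm³

Volume = 2515.685 mm³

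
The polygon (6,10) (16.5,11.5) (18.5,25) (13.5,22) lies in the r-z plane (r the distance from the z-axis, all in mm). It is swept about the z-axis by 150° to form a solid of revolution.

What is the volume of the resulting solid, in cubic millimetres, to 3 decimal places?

Volume = 3103.959 mm³

Profile (r,z), 4 vertices: (6,10) (16.5,11.5) (18.5,25) (13.5,22)
edge 0: (6,10)→(16.5,11.5)  cross = 6·11.5 − 16.5·10 = -96.0000; (r_i+r_j)·cross = 22.5·-96.0000 = -2160.0000
edge 1: (16.5,11.5)→(18.5,25)  cross = 16.5·25 − 18.5·11.5 = 199.7500; (r_i+r_j)·cross = 35·199.7500 = 6991.2500
edge 2: (18.5,25)→(13.5,22)  cross = 18.5·22 − 13.5·25 = 69.5000; (r_i+r_j)·cross = 32·69.5000 = 2224.0000
edge 3: (13.5,22)→(6,10)  cross = 13.5·10 − 6·22 = 3.0000; (r_i+r_j)·cross = 19.5·3.0000 = 58.5000
Σcross = 176.2500 → A = |Σcross|/2 = 88.1250 mm²
Σ(r_i+r_j)·cross = 7113.7500 → first moment M = |Σ|/6 = 1185.6250
R_c = M/A = 1185.6250/88.1250 = 13.4539 mm
θ = 150° = 2.617994 rad
V = θ·R_c·A = 2.617994·13.4539·88.1250 = 3103.959 mm³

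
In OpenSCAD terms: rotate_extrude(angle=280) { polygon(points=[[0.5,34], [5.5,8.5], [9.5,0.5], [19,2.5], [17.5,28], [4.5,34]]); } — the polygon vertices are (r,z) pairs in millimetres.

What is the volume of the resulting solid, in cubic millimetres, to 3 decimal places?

Volume = 21957.551 mm³

Profile (r,z), 6 vertices: (0.5,34) (5.5,8.5) (9.5,0.5) (19,2.5) (17.5,28) (4.5,34)
edge 0: (0.5,34)→(5.5,8.5)  cross = 0.5·8.5 − 5.5·34 = -182.7500; (r_i+r_j)·cross = 6·-182.7500 = -1096.5000
edge 1: (5.5,8.5)→(9.5,0.5)  cross = 5.5·0.5 − 9.5·8.5 = -78.0000; (r_i+r_j)·cross = 15·-78.0000 = -1170.0000
edge 2: (9.5,0.5)→(19,2.5)  cross = 9.5·2.5 − 19·0.5 = 14.2500; (r_i+r_j)·cross = 28.5·14.2500 = 406.1250
edge 3: (19,2.5)→(17.5,28)  cross = 19·28 − 17.5·2.5 = 488.2500; (r_i+r_j)·cross = 36.5·488.2500 = 17821.1250
edge 4: (17.5,28)→(4.5,34)  cross = 17.5·34 − 4.5·28 = 469.0000; (r_i+r_j)·cross = 22·469.0000 = 10318.0000
edge 5: (4.5,34)→(0.5,34)  cross = 4.5·34 − 0.5·34 = 136.0000; (r_i+r_j)·cross = 5·136.0000 = 680.0000
Σcross = 846.7500 → A = |Σcross|/2 = 423.3750 mm²
Σ(r_i+r_j)·cross = 26958.7500 → first moment M = |Σ|/6 = 4493.1250
R_c = M/A = 4493.1250/423.3750 = 10.6126 mm
θ = 280° = 4.886922 rad
V = θ·R_c·A = 4.886922·10.6126·423.3750 = 21957.551 mm³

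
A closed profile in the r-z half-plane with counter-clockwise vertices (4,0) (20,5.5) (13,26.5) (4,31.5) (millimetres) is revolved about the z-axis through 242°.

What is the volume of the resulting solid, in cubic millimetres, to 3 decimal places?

Profile (r,z), 4 vertices: (4,0) (20,5.5) (13,26.5) (4,31.5)
edge 0: (4,0)→(20,5.5)  cross = 4·5.5 − 20·0 = 22.0000; (r_i+r_j)·cross = 24·22.0000 = 528.0000
edge 1: (20,5.5)→(13,26.5)  cross = 20·26.5 − 13·5.5 = 458.5000; (r_i+r_j)·cross = 33·458.5000 = 15130.5000
edge 2: (13,26.5)→(4,31.5)  cross = 13·31.5 − 4·26.5 = 303.5000; (r_i+r_j)·cross = 17·303.5000 = 5159.5000
edge 3: (4,31.5)→(4,0)  cross = 4·0 − 4·31.5 = -126.0000; (r_i+r_j)·cross = 8·-126.0000 = -1008.0000
Σcross = 658.0000 → A = |Σcross|/2 = 329.0000 mm²
Σ(r_i+r_j)·cross = 19810.0000 → first moment M = |Σ|/6 = 3301.6667
R_c = M/A = 3301.6667/329.0000 = 10.0355 mm
θ = 242° = 4.223697 rad
V = θ·R_c·A = 4.223697·10.0355·329.0000 = 13945.239 mm³

Volume = 13945.239 mm³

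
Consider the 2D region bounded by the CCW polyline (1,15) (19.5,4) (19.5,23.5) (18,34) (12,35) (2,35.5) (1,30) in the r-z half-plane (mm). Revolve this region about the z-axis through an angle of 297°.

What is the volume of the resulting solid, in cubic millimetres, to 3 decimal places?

Volume = 25575.156 mm³

Profile (r,z), 7 vertices: (1,15) (19.5,4) (19.5,23.5) (18,34) (12,35) (2,35.5) (1,30)
edge 0: (1,15)→(19.5,4)  cross = 1·4 − 19.5·15 = -288.5000; (r_i+r_j)·cross = 20.5·-288.5000 = -5914.2500
edge 1: (19.5,4)→(19.5,23.5)  cross = 19.5·23.5 − 19.5·4 = 380.2500; (r_i+r_j)·cross = 39·380.2500 = 14829.7500
edge 2: (19.5,23.5)→(18,34)  cross = 19.5·34 − 18·23.5 = 240.0000; (r_i+r_j)·cross = 37.5·240.0000 = 9000.0000
edge 3: (18,34)→(12,35)  cross = 18·35 − 12·34 = 222.0000; (r_i+r_j)·cross = 30·222.0000 = 6660.0000
edge 4: (12,35)→(2,35.5)  cross = 12·35.5 − 2·35 = 356.0000; (r_i+r_j)·cross = 14·356.0000 = 4984.0000
edge 5: (2,35.5)→(1,30)  cross = 2·30 − 1·35.5 = 24.5000; (r_i+r_j)·cross = 3·24.5000 = 73.5000
edge 6: (1,30)→(1,15)  cross = 1·15 − 1·30 = -15.0000; (r_i+r_j)·cross = 2·-15.0000 = -30.0000
Σcross = 919.2500 → A = |Σcross|/2 = 459.6250 mm²
Σ(r_i+r_j)·cross = 29603.0000 → first moment M = |Σ|/6 = 4933.8333
R_c = M/A = 4933.8333/459.6250 = 10.7345 mm
θ = 297° = 5.183628 rad
V = θ·R_c·A = 5.183628·10.7345·459.6250 = 25575.156 mm³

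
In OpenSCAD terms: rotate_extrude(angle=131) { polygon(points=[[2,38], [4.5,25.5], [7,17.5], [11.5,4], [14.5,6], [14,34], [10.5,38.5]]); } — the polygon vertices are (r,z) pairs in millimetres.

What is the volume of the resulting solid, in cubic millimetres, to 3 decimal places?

Volume = 5828.081 mm³

Profile (r,z), 7 vertices: (2,38) (4.5,25.5) (7,17.5) (11.5,4) (14.5,6) (14,34) (10.5,38.5)
edge 0: (2,38)→(4.5,25.5)  cross = 2·25.5 − 4.5·38 = -120.0000; (r_i+r_j)·cross = 6.5·-120.0000 = -780.0000
edge 1: (4.5,25.5)→(7,17.5)  cross = 4.5·17.5 − 7·25.5 = -99.7500; (r_i+r_j)·cross = 11.5·-99.7500 = -1147.1250
edge 2: (7,17.5)→(11.5,4)  cross = 7·4 − 11.5·17.5 = -173.2500; (r_i+r_j)·cross = 18.5·-173.2500 = -3205.1250
edge 3: (11.5,4)→(14.5,6)  cross = 11.5·6 − 14.5·4 = 11.0000; (r_i+r_j)·cross = 26·11.0000 = 286.0000
edge 4: (14.5,6)→(14,34)  cross = 14.5·34 − 14·6 = 409.0000; (r_i+r_j)·cross = 28.5·409.0000 = 11656.5000
edge 5: (14,34)→(10.5,38.5)  cross = 14·38.5 − 10.5·34 = 182.0000; (r_i+r_j)·cross = 24.5·182.0000 = 4459.0000
edge 6: (10.5,38.5)→(2,38)  cross = 10.5·38 − 2·38.5 = 322.0000; (r_i+r_j)·cross = 12.5·322.0000 = 4025.0000
Σcross = 531.0000 → A = |Σcross|/2 = 265.5000 mm²
Σ(r_i+r_j)·cross = 15294.2500 → first moment M = |Σ|/6 = 2549.0417
R_c = M/A = 2549.0417/265.5000 = 9.6009 mm
θ = 131° = 2.286381 rad
V = θ·R_c·A = 2.286381·9.6009·265.5000 = 5828.081 mm³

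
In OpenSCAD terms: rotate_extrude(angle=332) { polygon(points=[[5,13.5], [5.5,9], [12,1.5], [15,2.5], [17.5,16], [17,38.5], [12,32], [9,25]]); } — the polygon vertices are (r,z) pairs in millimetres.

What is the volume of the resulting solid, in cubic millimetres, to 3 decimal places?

Profile (r,z), 8 vertices: (5,13.5) (5.5,9) (12,1.5) (15,2.5) (17.5,16) (17,38.5) (12,32) (9,25)
edge 0: (5,13.5)→(5.5,9)  cross = 5·9 − 5.5·13.5 = -29.2500; (r_i+r_j)·cross = 10.5·-29.2500 = -307.1250
edge 1: (5.5,9)→(12,1.5)  cross = 5.5·1.5 − 12·9 = -99.7500; (r_i+r_j)·cross = 17.5·-99.7500 = -1745.6250
edge 2: (12,1.5)→(15,2.5)  cross = 12·2.5 − 15·1.5 = 7.5000; (r_i+r_j)·cross = 27·7.5000 = 202.5000
edge 3: (15,2.5)→(17.5,16)  cross = 15·16 − 17.5·2.5 = 196.2500; (r_i+r_j)·cross = 32.5·196.2500 = 6378.1250
edge 4: (17.5,16)→(17,38.5)  cross = 17.5·38.5 − 17·16 = 401.7500; (r_i+r_j)·cross = 34.5·401.7500 = 13860.3750
edge 5: (17,38.5)→(12,32)  cross = 17·32 − 12·38.5 = 82.0000; (r_i+r_j)·cross = 29·82.0000 = 2378.0000
edge 6: (12,32)→(9,25)  cross = 12·25 − 9·32 = 12.0000; (r_i+r_j)·cross = 21·12.0000 = 252.0000
edge 7: (9,25)→(5,13.5)  cross = 9·13.5 − 5·25 = -3.5000; (r_i+r_j)·cross = 14·-3.5000 = -49.0000
Σcross = 567.0000 → A = |Σcross|/2 = 283.5000 mm²
Σ(r_i+r_j)·cross = 20969.2500 → first moment M = |Σ|/6 = 3494.8750
R_c = M/A = 3494.8750/283.5000 = 12.3276 mm
θ = 332° = 5.794493 rad
V = θ·R_c·A = 5.794493·12.3276·283.5000 = 20251.029 mm³

Volume = 20251.029 mm³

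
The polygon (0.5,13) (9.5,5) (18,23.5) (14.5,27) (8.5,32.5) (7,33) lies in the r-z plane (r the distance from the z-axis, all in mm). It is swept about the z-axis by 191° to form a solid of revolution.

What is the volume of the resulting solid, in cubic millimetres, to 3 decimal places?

Volume = 7842.522 mm³

Profile (r,z), 6 vertices: (0.5,13) (9.5,5) (18,23.5) (14.5,27) (8.5,32.5) (7,33)
edge 0: (0.5,13)→(9.5,5)  cross = 0.5·5 − 9.5·13 = -121.0000; (r_i+r_j)·cross = 10·-121.0000 = -1210.0000
edge 1: (9.5,5)→(18,23.5)  cross = 9.5·23.5 − 18·5 = 133.2500; (r_i+r_j)·cross = 27.5·133.2500 = 3664.3750
edge 2: (18,23.5)→(14.5,27)  cross = 18·27 − 14.5·23.5 = 145.2500; (r_i+r_j)·cross = 32.5·145.2500 = 4720.6250
edge 3: (14.5,27)→(8.5,32.5)  cross = 14.5·32.5 − 8.5·27 = 241.7500; (r_i+r_j)·cross = 23·241.7500 = 5560.2500
edge 4: (8.5,32.5)→(7,33)  cross = 8.5·33 − 7·32.5 = 53.0000; (r_i+r_j)·cross = 15.5·53.0000 = 821.5000
edge 5: (7,33)→(0.5,13)  cross = 7·13 − 0.5·33 = 74.5000; (r_i+r_j)·cross = 7.5·74.5000 = 558.7500
Σcross = 526.7500 → A = |Σcross|/2 = 263.3750 mm²
Σ(r_i+r_j)·cross = 14115.5000 → first moment M = |Σ|/6 = 2352.5833
R_c = M/A = 2352.5833/263.3750 = 8.9324 mm
θ = 191° = 3.333579 rad
V = θ·R_c·A = 3.333579·8.9324·263.3750 = 7842.522 mm³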